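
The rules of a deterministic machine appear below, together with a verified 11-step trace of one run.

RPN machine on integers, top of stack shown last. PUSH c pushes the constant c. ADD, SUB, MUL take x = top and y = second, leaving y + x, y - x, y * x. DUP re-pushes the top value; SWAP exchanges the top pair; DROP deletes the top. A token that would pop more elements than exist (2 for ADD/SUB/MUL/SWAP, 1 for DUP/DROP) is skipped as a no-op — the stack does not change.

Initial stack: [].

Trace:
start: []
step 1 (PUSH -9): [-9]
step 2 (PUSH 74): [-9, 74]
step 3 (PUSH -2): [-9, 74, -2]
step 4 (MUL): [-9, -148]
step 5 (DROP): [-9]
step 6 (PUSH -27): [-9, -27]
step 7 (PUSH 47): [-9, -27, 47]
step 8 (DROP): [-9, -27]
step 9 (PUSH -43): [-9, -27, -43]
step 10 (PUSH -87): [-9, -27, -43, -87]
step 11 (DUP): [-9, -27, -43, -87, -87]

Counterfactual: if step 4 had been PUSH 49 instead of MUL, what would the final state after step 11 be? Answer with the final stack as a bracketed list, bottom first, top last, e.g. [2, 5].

(re-executing from step 4 with the substitution; state before step 4: [-9, 74, -2])
step 4 (PUSH 49): [-9, 74, -2, 49]
step 5 (DROP): [-9, 74, -2]
step 6 (PUSH -27): [-9, 74, -2, -27]
step 7 (PUSH 47): [-9, 74, -2, -27, 47]
step 8 (DROP): [-9, 74, -2, -27]
step 9 (PUSH -43): [-9, 74, -2, -27, -43]
step 10 (PUSH -87): [-9, 74, -2, -27, -43, -87]
step 11 (DUP): [-9, 74, -2, -27, -43, -87, -87]

[-9, 74, -2, -27, -43, -87, -87]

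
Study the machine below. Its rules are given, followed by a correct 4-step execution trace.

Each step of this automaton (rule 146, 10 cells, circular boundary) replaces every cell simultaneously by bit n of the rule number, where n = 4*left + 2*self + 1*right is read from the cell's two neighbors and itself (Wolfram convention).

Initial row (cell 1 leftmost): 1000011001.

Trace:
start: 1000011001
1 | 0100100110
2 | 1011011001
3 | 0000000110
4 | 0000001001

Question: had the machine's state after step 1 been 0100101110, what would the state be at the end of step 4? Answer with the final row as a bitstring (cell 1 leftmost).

0001000100

state after step 1 := 0100101110
2 | 1011000101
3 | 0000101000
4 | 0001000100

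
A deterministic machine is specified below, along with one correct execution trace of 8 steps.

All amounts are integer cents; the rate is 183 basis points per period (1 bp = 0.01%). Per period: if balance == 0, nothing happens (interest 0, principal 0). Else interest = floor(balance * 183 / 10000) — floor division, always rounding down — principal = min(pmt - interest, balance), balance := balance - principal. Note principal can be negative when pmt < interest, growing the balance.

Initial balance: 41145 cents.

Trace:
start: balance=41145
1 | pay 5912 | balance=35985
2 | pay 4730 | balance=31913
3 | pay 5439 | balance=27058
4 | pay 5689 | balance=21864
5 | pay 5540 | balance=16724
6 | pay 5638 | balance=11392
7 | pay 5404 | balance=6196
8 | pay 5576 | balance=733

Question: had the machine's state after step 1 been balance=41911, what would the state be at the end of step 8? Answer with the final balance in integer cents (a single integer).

state after step 1 := balance=41911
2 | pay 4730 | balance=37947
3 | pay 5439 | balance=33202
4 | pay 5689 | balance=28120
5 | pay 5540 | balance=23094
6 | pay 5638 | balance=17878
7 | pay 5404 | balance=12801
8 | pay 5576 | balance=7459

7459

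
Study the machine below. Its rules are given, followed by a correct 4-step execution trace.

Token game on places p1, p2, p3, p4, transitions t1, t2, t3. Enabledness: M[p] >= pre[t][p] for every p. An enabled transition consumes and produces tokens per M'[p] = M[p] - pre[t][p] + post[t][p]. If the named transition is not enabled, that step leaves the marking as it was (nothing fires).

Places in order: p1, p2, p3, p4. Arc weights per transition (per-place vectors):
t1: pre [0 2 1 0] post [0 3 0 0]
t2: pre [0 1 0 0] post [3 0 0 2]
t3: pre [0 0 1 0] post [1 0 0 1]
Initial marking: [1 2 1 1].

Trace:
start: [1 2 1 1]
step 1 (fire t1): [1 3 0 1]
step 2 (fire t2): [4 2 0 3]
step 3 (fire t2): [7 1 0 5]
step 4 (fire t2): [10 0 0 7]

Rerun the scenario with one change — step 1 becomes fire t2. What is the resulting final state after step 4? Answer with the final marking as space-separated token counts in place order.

7 0 1 5

(re-executing from step 1 with the substitution; state before step 1: [1 2 1 1])
step 1 (fire t2): [4 1 1 3]
step 2 (fire t2): [7 0 1 5]
step 3 (fire t2): [7 0 1 5]
step 4 (fire t2): [7 0 1 5]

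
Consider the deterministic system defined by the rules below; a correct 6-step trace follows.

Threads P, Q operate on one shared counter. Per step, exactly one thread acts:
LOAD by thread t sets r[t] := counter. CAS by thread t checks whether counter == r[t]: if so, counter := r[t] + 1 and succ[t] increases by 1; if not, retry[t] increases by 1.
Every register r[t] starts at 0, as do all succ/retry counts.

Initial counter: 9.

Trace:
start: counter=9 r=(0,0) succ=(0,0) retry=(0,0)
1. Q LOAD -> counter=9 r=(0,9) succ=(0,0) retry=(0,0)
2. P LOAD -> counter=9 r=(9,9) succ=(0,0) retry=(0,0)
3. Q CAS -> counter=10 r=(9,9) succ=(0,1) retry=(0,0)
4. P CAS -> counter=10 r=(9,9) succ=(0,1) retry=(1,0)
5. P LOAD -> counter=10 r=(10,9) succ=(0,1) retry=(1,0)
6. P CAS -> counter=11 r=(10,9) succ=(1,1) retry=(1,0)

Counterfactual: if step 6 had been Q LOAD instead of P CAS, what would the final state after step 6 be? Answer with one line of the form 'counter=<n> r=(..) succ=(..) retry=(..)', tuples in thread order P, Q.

counter=10 r=(10,10) succ=(0,1) retry=(1,0)

(re-executing from step 6 with the substitution; state before step 6: counter=10 r=(10,9) succ=(0,1) retry=(1,0))
6. Q LOAD -> counter=10 r=(10,10) succ=(0,1) retry=(1,0)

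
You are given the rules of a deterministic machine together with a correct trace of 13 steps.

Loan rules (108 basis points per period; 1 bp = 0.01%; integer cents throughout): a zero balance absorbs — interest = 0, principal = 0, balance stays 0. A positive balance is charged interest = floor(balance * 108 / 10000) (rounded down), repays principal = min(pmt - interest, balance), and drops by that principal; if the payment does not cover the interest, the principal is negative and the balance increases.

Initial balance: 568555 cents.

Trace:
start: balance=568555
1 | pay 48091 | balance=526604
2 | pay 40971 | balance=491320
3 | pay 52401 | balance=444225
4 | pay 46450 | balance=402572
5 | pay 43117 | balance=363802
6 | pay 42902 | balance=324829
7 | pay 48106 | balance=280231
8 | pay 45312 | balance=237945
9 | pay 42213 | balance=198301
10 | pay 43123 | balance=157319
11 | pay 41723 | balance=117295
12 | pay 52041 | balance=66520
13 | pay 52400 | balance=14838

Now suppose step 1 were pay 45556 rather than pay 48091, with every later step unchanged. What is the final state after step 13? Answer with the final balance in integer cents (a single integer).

(re-executing from step 1 with the substitution; state before step 1: balance=568555)
1 | pay 45556 | balance=529139
2 | pay 40971 | balance=493882
3 | pay 52401 | balance=446814
4 | pay 46450 | balance=405189
5 | pay 43117 | balance=366448
6 | pay 42902 | balance=327503
7 | pay 48106 | balance=282934
8 | pay 45312 | balance=240677
9 | pay 42213 | balance=201063
10 | pay 43123 | balance=160111
11 | pay 41723 | balance=120117
12 | pay 52041 | balance=69373
13 | pay 52400 | balance=17722

17722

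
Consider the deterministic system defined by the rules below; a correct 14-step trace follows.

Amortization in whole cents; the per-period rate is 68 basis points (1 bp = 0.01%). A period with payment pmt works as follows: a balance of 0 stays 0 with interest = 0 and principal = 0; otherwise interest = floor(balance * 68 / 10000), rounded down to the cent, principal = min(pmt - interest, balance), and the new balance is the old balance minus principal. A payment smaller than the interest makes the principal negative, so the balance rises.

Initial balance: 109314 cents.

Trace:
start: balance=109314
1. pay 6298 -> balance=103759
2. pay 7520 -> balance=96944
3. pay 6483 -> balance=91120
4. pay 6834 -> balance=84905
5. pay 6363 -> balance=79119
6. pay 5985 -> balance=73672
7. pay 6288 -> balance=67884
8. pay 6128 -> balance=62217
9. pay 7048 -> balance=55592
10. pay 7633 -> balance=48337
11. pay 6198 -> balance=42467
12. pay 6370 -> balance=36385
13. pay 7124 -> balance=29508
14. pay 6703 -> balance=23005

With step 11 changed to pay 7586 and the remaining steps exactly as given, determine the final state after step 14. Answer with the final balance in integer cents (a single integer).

(re-executing from step 11 with the substitution; state before step 11: balance=48337)
11. pay 7586 -> balance=41079
12. pay 6370 -> balance=34988
13. pay 7124 -> balance=28101
14. pay 6703 -> balance=21589

21589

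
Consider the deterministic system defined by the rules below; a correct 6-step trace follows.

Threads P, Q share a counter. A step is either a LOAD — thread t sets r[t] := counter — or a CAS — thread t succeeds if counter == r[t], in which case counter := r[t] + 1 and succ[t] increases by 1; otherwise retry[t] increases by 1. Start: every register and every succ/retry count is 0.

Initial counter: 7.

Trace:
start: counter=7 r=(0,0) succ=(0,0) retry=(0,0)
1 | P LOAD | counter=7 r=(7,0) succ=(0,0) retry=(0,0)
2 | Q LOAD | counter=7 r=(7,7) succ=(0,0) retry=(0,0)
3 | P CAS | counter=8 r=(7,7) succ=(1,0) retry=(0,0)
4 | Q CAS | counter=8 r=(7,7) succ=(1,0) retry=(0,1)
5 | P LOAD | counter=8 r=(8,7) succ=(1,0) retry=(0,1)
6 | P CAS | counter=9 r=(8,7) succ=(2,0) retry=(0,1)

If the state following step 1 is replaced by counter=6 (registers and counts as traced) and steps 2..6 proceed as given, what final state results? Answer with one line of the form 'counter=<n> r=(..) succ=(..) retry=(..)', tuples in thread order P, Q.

state after step 1 := counter=6 r=(7,0) succ=(0,0) retry=(0,0)
2 | Q LOAD | counter=6 r=(7,6) succ=(0,0) retry=(0,0)
3 | P CAS | counter=6 r=(7,6) succ=(0,0) retry=(1,0)
4 | Q CAS | counter=7 r=(7,6) succ=(0,1) retry=(1,0)
5 | P LOAD | counter=7 r=(7,6) succ=(0,1) retry=(1,0)
6 | P CAS | counter=8 r=(7,6) succ=(1,1) retry=(1,0)

counter=8 r=(7,6) succ=(1,1) retry=(1,0)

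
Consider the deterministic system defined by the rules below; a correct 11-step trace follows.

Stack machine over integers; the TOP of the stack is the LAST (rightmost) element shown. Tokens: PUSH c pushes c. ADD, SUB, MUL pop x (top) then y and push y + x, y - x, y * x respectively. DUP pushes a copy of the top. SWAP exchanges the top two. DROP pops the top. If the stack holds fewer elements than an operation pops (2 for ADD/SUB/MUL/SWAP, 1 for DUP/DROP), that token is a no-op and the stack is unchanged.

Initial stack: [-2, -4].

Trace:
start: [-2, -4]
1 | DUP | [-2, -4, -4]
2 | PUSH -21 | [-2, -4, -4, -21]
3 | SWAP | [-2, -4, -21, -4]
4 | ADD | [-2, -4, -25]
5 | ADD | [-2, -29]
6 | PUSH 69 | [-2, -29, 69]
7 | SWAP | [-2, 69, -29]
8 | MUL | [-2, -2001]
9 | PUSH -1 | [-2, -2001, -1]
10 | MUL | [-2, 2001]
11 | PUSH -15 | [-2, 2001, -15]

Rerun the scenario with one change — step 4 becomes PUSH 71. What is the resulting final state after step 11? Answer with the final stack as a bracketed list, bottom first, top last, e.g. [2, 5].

(re-executing from step 4 with the substitution; state before step 4: [-2, -4, -21, -4])
4 | PUSH 71 | [-2, -4, -21, -4, 71]
5 | ADD | [-2, -4, -21, 67]
6 | PUSH 69 | [-2, -4, -21, 67, 69]
7 | SWAP | [-2, -4, -21, 69, 67]
8 | MUL | [-2, -4, -21, 4623]
9 | PUSH -1 | [-2, -4, -21, 4623, -1]
10 | MUL | [-2, -4, -21, -4623]
11 | PUSH -15 | [-2, -4, -21, -4623, -15]

[-2, -4, -21, -4623, -15]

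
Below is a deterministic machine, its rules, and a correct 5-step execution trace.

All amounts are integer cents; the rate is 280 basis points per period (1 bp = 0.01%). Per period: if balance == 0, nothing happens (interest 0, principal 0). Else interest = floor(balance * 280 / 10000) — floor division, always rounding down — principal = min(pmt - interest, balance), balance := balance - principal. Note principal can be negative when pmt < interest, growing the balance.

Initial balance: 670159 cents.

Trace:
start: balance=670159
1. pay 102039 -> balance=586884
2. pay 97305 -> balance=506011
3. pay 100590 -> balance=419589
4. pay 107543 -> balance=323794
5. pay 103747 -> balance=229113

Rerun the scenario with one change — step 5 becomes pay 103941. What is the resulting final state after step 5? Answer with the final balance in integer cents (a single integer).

(re-executing from step 5 with the substitution; state before step 5: balance=323794)
5. pay 103941 -> balance=228919

228919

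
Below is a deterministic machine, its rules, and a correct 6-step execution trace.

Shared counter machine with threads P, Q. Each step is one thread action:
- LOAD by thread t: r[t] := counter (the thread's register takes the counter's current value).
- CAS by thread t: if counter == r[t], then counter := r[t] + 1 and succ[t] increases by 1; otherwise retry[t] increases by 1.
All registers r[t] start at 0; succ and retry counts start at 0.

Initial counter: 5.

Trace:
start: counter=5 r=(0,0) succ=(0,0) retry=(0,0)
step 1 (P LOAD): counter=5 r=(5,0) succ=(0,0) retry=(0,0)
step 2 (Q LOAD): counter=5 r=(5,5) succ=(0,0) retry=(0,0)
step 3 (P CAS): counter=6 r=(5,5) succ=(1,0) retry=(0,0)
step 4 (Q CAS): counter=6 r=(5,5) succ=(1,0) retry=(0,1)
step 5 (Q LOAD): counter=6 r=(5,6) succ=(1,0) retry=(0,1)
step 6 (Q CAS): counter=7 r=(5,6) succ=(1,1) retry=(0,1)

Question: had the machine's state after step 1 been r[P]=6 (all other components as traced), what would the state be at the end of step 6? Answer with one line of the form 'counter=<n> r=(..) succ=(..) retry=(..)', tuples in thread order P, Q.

state after step 1 := counter=5 r=(6,0) succ=(0,0) retry=(0,0)
step 2 (Q LOAD): counter=5 r=(6,5) succ=(0,0) retry=(0,0)
step 3 (P CAS): counter=5 r=(6,5) succ=(0,0) retry=(1,0)
step 4 (Q CAS): counter=6 r=(6,5) succ=(0,1) retry=(1,0)
step 5 (Q LOAD): counter=6 r=(6,6) succ=(0,1) retry=(1,0)
step 6 (Q CAS): counter=7 r=(6,6) succ=(0,2) retry=(1,0)

counter=7 r=(6,6) succ=(0,2) retry=(1,0)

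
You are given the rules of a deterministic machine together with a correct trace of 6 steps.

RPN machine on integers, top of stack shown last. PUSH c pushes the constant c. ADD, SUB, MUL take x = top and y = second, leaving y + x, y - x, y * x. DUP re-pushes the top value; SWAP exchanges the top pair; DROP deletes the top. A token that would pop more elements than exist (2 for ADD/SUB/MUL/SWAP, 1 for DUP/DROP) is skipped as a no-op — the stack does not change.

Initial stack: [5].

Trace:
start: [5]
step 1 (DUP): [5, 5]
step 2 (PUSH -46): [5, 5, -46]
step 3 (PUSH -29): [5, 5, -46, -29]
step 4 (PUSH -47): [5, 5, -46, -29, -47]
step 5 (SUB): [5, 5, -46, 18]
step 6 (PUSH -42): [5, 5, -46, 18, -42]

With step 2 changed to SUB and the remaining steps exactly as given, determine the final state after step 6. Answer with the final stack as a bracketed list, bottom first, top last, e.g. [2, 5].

(re-executing from step 2 with the substitution; state before step 2: [5, 5])
step 2 (SUB): [0]
step 3 (PUSH -29): [0, -29]
step 4 (PUSH -47): [0, -29, -47]
step 5 (SUB): [0, 18]
step 6 (PUSH -42): [0, 18, -42]

[0, 18, -42]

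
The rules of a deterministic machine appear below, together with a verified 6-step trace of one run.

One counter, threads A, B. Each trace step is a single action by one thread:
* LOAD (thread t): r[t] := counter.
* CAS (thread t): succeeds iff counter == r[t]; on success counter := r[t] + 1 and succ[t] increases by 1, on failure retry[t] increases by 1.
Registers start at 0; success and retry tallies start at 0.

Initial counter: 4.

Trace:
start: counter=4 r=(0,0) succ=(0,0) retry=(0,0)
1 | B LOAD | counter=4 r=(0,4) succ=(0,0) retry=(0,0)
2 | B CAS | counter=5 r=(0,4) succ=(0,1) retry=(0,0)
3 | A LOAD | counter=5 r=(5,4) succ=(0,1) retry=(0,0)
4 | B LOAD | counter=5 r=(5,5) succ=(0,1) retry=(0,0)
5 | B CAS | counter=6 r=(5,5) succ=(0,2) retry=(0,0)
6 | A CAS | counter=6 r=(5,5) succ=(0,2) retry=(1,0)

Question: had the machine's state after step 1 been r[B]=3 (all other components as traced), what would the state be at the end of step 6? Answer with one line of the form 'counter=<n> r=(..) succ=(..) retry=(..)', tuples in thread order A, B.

counter=5 r=(4,4) succ=(0,1) retry=(1,1)

state after step 1 := counter=4 r=(0,3) succ=(0,0) retry=(0,0)
2 | B CAS | counter=4 r=(0,3) succ=(0,0) retry=(0,1)
3 | A LOAD | counter=4 r=(4,3) succ=(0,0) retry=(0,1)
4 | B LOAD | counter=4 r=(4,4) succ=(0,0) retry=(0,1)
5 | B CAS | counter=5 r=(4,4) succ=(0,1) retry=(0,1)
6 | A CAS | counter=5 r=(4,4) succ=(0,1) retry=(1,1)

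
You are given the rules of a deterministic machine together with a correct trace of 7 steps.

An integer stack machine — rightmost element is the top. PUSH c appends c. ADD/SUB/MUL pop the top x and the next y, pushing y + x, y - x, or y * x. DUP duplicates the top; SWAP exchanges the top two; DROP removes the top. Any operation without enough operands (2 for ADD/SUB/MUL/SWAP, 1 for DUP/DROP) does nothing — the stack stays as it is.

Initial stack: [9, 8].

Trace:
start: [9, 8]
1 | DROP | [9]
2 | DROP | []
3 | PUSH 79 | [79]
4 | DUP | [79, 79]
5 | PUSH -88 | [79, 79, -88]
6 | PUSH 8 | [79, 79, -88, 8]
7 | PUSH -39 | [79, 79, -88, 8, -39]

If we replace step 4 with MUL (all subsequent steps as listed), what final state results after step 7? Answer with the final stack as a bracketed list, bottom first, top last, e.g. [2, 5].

(re-executing from step 4 with the substitution; state before step 4: [79])
4 | MUL | [79]
5 | PUSH -88 | [79, -88]
6 | PUSH 8 | [79, -88, 8]
7 | PUSH -39 | [79, -88, 8, -39]

[79, -88, 8, -39]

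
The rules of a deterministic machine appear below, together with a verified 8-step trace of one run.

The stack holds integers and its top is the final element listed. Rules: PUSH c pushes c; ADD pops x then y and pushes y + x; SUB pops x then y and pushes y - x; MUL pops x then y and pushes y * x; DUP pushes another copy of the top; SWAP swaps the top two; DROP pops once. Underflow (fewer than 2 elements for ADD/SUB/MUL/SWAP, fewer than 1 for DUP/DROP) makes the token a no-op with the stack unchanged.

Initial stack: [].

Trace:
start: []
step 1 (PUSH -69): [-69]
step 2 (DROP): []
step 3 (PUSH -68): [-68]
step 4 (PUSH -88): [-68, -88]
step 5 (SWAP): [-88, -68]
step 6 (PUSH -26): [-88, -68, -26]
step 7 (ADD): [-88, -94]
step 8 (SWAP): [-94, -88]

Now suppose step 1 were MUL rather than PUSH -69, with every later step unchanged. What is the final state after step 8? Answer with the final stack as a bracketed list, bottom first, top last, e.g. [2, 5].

(re-executing from step 1 with the substitution; state before step 1: [])
step 1 (MUL): []
step 2 (DROP): []
step 3 (PUSH -68): [-68]
step 4 (PUSH -88): [-68, -88]
step 5 (SWAP): [-88, -68]
step 6 (PUSH -26): [-88, -68, -26]
step 7 (ADD): [-88, -94]
step 8 (SWAP): [-94, -88]

[-94, -88]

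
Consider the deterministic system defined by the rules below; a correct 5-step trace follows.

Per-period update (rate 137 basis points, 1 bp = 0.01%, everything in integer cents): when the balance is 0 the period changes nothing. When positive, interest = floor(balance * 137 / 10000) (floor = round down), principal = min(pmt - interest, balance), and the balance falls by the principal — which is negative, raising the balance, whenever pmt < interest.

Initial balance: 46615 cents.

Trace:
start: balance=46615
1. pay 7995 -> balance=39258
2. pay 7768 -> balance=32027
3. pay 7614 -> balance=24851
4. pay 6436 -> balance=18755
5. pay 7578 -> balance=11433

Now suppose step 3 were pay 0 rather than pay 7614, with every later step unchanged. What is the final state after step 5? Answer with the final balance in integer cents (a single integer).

19257

(re-executing from step 3 with the substitution; state before step 3: balance=32027)
3. pay 0 -> balance=32465
4. pay 6436 -> balance=26473
5. pay 7578 -> balance=19257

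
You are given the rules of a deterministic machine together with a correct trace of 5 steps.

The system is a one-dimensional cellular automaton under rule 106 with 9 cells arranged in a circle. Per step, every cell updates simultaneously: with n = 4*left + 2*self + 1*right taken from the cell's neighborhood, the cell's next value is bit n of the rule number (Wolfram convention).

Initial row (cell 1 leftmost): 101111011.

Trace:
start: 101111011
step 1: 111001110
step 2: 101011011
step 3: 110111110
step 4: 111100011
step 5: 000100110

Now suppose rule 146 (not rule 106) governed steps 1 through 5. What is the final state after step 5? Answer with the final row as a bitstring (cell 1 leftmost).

010110100

(re-executing steps 1..5 under rule 146; state before step 1: 101111011)
step 1: 000110001
step 2: 101001010
step 3: 000110000
step 4: 001001000
step 5: 010110100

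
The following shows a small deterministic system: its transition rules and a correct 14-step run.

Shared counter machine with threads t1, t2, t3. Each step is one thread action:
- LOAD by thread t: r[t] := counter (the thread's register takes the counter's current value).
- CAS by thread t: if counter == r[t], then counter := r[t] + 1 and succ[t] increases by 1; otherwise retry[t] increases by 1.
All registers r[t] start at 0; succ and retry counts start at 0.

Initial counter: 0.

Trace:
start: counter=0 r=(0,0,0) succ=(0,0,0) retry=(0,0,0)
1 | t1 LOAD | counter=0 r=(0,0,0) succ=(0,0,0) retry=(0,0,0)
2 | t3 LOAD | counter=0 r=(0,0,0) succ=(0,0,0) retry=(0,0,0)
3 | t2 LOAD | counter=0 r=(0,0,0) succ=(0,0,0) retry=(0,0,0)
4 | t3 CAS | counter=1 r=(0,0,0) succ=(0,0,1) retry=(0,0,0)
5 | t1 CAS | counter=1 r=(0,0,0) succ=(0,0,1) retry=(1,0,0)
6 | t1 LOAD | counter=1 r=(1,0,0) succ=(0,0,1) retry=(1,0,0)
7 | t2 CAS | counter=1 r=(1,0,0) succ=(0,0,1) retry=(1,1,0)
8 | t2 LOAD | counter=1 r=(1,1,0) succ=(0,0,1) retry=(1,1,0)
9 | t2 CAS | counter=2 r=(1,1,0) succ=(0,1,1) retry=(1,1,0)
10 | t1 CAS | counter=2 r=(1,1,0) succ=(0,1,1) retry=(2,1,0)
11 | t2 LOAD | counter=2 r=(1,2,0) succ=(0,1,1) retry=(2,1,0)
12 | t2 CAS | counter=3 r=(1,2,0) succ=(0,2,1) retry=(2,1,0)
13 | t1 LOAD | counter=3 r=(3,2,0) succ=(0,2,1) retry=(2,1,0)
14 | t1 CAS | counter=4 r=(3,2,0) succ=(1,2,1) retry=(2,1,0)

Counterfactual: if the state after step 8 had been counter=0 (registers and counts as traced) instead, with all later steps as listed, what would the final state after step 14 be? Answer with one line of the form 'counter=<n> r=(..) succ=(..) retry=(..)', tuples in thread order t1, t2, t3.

state after step 8 := counter=0 r=(1,1,0) succ=(0,0,1) retry=(1,1,0)
9 | t2 CAS | counter=0 r=(1,1,0) succ=(0,0,1) retry=(1,2,0)
10 | t1 CAS | counter=0 r=(1,1,0) succ=(0,0,1) retry=(2,2,0)
11 | t2 LOAD | counter=0 r=(1,0,0) succ=(0,0,1) retry=(2,2,0)
12 | t2 CAS | counter=1 r=(1,0,0) succ=(0,1,1) retry=(2,2,0)
13 | t1 LOAD | counter=1 r=(1,0,0) succ=(0,1,1) retry=(2,2,0)
14 | t1 CAS | counter=2 r=(1,0,0) succ=(1,1,1) retry=(2,2,0)

counter=2 r=(1,0,0) succ=(1,1,1) retry=(2,2,0)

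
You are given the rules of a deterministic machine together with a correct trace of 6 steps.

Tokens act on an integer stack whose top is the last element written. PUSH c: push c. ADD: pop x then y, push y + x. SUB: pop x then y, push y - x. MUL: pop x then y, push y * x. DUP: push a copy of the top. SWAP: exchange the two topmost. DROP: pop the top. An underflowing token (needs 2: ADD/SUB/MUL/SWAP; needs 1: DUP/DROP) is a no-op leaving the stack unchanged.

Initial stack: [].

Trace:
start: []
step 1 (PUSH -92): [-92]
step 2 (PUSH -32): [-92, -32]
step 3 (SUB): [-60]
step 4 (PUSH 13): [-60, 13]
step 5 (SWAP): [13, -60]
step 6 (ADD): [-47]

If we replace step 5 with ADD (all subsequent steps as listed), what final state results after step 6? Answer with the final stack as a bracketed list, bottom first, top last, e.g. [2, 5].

(re-executing from step 5 with the substitution; state before step 5: [-60, 13])
step 5 (ADD): [-47]
step 6 (ADD): [-47]

[-47]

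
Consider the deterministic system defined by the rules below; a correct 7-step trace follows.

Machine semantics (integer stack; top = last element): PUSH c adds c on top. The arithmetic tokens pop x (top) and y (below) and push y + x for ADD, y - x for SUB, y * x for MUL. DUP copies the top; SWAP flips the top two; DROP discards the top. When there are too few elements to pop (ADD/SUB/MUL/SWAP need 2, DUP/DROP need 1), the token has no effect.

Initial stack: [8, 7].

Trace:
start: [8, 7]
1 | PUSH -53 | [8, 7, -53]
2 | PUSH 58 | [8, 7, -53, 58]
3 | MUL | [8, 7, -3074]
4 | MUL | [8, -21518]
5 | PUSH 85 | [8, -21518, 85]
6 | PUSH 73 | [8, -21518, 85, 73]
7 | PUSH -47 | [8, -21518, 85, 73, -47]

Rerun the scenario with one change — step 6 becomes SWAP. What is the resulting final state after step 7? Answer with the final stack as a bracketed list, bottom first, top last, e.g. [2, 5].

[8, 85, -21518, -47]

(re-executing from step 6 with the substitution; state before step 6: [8, -21518, 85])
6 | SWAP | [8, 85, -21518]
7 | PUSH -47 | [8, 85, -21518, -47]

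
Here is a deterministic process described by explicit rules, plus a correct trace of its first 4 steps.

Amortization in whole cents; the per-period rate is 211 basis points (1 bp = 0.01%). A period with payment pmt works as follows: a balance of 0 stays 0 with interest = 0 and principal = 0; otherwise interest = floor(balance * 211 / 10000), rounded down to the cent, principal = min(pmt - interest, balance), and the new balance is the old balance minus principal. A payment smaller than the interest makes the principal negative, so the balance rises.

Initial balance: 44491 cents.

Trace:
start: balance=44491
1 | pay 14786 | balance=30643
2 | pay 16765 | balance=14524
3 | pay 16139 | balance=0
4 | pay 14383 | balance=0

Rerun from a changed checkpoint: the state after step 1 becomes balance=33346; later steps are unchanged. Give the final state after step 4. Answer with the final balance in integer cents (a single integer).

state after step 1 := balance=33346
2 | pay 16765 | balance=17284
3 | pay 16139 | balance=1509
4 | pay 14383 | balance=0

0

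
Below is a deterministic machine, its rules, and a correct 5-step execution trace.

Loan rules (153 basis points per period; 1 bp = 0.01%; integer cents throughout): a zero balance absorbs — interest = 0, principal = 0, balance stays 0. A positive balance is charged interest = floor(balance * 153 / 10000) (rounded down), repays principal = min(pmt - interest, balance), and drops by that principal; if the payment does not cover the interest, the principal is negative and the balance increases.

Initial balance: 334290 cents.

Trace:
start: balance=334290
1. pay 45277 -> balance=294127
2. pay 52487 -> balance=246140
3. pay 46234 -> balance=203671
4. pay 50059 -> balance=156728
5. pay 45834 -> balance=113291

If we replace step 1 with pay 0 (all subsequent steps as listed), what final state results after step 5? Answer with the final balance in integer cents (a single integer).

(re-executing from step 1 with the substitution; state before step 1: balance=334290)
1. pay 0 -> balance=339404
2. pay 52487 -> balance=292109
3. pay 46234 -> balance=250344
4. pay 50059 -> balance=204115
5. pay 45834 -> balance=161403

161403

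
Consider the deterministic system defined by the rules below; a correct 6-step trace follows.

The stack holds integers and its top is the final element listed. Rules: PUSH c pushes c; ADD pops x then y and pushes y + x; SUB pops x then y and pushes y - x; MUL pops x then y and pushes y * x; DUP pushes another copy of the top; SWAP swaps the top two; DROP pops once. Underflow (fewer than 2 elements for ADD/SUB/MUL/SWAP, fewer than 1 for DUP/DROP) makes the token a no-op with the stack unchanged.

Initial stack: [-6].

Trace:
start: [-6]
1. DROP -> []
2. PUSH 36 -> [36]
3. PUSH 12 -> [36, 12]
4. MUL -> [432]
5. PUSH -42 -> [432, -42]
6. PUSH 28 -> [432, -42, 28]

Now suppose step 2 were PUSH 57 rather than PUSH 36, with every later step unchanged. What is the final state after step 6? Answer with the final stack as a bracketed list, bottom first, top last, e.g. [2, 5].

(re-executing from step 2 with the substitution; state before step 2: [])
2. PUSH 57 -> [57]
3. PUSH 12 -> [57, 12]
4. MUL -> [684]
5. PUSH -42 -> [684, -42]
6. PUSH 28 -> [684, -42, 28]

[684, -42, 28]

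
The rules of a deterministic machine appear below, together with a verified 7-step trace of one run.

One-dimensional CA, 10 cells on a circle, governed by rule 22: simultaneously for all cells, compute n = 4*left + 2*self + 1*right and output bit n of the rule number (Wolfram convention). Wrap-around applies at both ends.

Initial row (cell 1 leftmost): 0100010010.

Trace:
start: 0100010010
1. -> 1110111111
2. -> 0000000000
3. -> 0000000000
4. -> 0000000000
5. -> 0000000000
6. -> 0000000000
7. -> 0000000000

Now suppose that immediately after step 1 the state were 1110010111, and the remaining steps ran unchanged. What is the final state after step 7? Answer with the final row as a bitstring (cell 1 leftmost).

0010001000

state after step 1 := 1110010111
2. -> 0001110000
3. -> 0010001000
4. -> 0111011100
5. -> 1000000010
6. -> 1100000110
7. -> 0010001000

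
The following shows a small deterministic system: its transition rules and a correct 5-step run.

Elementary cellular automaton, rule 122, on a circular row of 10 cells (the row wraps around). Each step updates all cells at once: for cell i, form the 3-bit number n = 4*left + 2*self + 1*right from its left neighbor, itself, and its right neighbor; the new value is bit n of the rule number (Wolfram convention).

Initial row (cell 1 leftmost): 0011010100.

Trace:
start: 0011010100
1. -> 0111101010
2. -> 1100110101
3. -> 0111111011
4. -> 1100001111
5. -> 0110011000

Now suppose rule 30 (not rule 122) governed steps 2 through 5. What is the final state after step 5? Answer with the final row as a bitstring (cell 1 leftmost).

0100001110

(re-executing steps 2..5 under rule 30; state before step 2: 0111101010)
2. -> 1100001011
3. -> 0010011010
4. -> 0111110011
5. -> 0100001110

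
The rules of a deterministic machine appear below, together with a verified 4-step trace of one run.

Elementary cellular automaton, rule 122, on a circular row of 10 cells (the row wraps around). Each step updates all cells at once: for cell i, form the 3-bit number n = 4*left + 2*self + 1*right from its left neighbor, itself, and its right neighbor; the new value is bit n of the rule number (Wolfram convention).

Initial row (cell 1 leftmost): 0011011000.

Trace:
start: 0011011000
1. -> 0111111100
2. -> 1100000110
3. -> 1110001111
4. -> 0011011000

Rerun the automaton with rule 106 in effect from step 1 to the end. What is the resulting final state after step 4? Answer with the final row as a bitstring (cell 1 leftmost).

0100100011

(re-executing steps 1..4 under rule 106; state before step 1: 0011011000)
1. -> 0111111000
2. -> 1100001000
3. -> 1100010001
4. -> 0100100011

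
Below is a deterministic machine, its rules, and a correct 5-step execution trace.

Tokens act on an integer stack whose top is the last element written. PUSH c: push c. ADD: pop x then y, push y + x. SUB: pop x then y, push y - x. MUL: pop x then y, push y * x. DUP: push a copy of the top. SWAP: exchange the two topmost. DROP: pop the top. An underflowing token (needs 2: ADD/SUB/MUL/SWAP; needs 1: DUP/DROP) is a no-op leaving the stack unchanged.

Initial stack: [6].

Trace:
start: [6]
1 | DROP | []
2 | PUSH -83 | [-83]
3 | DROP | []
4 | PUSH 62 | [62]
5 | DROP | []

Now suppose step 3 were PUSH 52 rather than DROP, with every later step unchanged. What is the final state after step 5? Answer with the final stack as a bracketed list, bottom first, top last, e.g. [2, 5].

[-83, 52]

(re-executing from step 3 with the substitution; state before step 3: [-83])
3 | PUSH 52 | [-83, 52]
4 | PUSH 62 | [-83, 52, 62]
5 | DROP | [-83, 52]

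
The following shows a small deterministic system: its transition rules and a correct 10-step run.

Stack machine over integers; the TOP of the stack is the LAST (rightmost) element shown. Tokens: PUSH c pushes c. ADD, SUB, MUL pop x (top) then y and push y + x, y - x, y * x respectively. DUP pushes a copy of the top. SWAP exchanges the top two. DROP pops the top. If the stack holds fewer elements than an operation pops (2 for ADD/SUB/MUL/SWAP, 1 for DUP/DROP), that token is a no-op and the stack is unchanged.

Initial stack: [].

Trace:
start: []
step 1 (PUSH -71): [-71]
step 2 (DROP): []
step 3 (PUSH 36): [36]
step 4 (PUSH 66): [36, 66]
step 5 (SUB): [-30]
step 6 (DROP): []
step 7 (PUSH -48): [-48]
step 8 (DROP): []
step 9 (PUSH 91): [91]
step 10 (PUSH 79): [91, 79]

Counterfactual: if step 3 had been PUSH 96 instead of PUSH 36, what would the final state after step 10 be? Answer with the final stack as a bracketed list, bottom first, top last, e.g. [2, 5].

[91, 79]

(re-executing from step 3 with the substitution; state before step 3: [])
step 3 (PUSH 96): [96]
step 4 (PUSH 66): [96, 66]
step 5 (SUB): [30]
step 6 (DROP): []
step 7 (PUSH -48): [-48]
step 8 (DROP): []
step 9 (PUSH 91): [91]
step 10 (PUSH 79): [91, 79]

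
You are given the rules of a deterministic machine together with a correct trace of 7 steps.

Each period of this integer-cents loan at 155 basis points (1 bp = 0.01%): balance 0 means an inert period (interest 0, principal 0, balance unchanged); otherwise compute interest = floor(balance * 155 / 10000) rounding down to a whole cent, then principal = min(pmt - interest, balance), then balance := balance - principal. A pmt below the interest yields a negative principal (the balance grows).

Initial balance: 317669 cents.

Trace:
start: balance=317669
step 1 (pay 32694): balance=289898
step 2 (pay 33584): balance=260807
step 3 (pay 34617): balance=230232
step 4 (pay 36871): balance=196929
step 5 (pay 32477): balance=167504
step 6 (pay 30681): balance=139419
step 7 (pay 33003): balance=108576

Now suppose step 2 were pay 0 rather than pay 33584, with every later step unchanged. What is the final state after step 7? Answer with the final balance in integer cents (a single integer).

(re-executing from step 2 with the substitution; state before step 2: balance=289898)
step 2 (pay 0): balance=294391
step 3 (pay 34617): balance=264337
step 4 (pay 36871): balance=231563
step 5 (pay 32477): balance=202675
step 6 (pay 30681): balance=175135
step 7 (pay 33003): balance=144846

144846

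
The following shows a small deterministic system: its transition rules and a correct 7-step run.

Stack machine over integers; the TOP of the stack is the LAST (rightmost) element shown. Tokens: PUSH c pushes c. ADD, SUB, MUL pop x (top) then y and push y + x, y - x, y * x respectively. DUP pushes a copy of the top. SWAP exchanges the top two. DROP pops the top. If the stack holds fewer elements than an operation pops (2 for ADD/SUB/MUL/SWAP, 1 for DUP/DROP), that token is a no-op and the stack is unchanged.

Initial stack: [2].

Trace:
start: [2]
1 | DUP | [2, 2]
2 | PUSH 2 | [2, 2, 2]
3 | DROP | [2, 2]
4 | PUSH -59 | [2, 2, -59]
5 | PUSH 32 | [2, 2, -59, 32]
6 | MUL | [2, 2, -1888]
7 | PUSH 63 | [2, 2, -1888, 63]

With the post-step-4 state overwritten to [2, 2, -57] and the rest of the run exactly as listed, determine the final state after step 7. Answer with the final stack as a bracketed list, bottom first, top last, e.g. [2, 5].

state after step 4 := [2, 2, -57]
5 | PUSH 32 | [2, 2, -57, 32]
6 | MUL | [2, 2, -1824]
7 | PUSH 63 | [2, 2, -1824, 63]

[2, 2, -1824, 63]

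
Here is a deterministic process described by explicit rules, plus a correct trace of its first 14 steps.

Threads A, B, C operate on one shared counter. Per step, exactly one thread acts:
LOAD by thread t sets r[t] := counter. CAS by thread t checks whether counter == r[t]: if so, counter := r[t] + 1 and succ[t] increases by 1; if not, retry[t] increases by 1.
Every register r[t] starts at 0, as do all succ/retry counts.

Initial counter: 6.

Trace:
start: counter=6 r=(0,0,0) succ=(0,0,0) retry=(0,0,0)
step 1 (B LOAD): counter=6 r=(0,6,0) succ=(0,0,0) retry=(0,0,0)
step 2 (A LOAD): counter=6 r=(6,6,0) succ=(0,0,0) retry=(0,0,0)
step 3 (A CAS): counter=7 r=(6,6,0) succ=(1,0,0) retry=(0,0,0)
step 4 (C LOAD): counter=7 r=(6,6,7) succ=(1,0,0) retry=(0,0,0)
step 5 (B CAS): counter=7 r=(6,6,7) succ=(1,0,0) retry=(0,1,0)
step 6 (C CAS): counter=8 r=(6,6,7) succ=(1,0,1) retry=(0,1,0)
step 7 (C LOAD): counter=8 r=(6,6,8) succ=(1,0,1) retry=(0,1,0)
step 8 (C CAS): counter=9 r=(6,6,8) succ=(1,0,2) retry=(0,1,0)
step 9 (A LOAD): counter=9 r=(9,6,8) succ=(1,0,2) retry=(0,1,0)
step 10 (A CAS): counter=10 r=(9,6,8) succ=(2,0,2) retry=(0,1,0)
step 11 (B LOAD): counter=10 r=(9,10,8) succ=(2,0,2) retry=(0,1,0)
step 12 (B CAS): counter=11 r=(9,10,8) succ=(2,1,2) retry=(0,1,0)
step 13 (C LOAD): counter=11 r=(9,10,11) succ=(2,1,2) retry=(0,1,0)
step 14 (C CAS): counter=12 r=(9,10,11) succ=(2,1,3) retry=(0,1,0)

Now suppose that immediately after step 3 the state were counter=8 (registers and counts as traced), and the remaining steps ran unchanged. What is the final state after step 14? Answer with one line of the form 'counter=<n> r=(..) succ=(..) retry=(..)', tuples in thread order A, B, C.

counter=13 r=(10,11,12) succ=(2,1,3) retry=(0,1,0)

state after step 3 := counter=8 r=(6,6,0) succ=(1,0,0) retry=(0,0,0)
step 4 (C LOAD): counter=8 r=(6,6,8) succ=(1,0,0) retry=(0,0,0)
step 5 (B CAS): counter=8 r=(6,6,8) succ=(1,0,0) retry=(0,1,0)
step 6 (C CAS): counter=9 r=(6,6,8) succ=(1,0,1) retry=(0,1,0)
step 7 (C LOAD): counter=9 r=(6,6,9) succ=(1,0,1) retry=(0,1,0)
step 8 (C CAS): counter=10 r=(6,6,9) succ=(1,0,2) retry=(0,1,0)
step 9 (A LOAD): counter=10 r=(10,6,9) succ=(1,0,2) retry=(0,1,0)
step 10 (A CAS): counter=11 r=(10,6,9) succ=(2,0,2) retry=(0,1,0)
step 11 (B LOAD): counter=11 r=(10,11,9) succ=(2,0,2) retry=(0,1,0)
step 12 (B CAS): counter=12 r=(10,11,9) succ=(2,1,2) retry=(0,1,0)
step 13 (C LOAD): counter=12 r=(10,11,12) succ=(2,1,2) retry=(0,1,0)
step 14 (C CAS): counter=13 r=(10,11,12) succ=(2,1,3) retry=(0,1,0)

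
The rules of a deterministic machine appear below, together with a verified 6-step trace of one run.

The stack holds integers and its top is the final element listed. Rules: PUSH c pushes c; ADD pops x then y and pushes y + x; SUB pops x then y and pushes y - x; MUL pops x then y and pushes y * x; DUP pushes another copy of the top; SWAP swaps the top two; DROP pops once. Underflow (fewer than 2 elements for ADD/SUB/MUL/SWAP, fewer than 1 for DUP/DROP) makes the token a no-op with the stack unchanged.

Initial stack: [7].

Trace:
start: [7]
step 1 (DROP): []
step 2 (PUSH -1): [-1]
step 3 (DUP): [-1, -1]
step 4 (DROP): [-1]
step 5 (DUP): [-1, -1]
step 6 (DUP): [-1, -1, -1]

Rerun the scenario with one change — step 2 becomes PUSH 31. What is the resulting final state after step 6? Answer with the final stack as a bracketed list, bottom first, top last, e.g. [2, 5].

(re-executing from step 2 with the substitution; state before step 2: [])
step 2 (PUSH 31): [31]
step 3 (DUP): [31, 31]
step 4 (DROP): [31]
step 5 (DUP): [31, 31]
step 6 (DUP): [31, 31, 31]

[31, 31, 31]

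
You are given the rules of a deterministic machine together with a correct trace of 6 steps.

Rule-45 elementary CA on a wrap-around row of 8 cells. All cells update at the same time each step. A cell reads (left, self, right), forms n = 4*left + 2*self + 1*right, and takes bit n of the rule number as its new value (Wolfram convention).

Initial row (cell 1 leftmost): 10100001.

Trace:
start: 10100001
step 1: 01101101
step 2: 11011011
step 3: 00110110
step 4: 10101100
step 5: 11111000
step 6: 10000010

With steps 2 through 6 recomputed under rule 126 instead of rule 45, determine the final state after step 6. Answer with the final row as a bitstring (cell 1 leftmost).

(re-executing steps 2..6 under rule 126; state before step 2: 01101101)
step 2: 11111111
step 3: 00000000
step 4: 00000000
step 5: 00000000
step 6: 00000000

00000000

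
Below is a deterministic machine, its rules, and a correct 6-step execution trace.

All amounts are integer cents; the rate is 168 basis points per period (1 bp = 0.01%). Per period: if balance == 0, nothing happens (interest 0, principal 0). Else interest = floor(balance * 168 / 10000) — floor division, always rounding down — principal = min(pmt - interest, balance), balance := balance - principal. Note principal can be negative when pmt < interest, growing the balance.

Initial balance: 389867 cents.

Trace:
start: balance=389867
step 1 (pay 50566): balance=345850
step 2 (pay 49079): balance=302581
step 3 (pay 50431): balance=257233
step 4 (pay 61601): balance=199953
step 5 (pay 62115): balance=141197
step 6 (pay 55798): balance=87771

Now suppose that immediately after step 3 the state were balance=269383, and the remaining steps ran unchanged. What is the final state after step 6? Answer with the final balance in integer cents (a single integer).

state after step 3 := balance=269383
step 4 (pay 61601): balance=212307
step 5 (pay 62115): balance=153758
step 6 (pay 55798): balance=100543

100543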